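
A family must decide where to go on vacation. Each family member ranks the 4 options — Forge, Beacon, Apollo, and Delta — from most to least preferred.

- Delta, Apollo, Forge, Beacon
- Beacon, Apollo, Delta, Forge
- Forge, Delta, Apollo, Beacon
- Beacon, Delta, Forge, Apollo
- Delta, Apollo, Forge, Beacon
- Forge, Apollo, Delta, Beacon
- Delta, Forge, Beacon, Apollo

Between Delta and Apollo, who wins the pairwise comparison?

Ballots ranking Delta above Apollo: 5.
Ballots ranking Apollo above Delta: 2.
Delta wins the head-to-head, 5–2.

Delta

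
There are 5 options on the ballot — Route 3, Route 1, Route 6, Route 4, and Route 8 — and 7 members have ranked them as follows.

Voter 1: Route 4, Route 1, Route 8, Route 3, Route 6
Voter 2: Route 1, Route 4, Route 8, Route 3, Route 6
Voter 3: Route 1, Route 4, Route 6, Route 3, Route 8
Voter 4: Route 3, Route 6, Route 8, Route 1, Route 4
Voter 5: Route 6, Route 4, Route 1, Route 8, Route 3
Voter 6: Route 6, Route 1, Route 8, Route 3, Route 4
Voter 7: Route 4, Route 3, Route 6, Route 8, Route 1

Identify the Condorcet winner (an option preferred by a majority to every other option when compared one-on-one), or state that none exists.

No Condorcet winner

Head-to-head results (7 voters total):
Route 3 vs Route 1: Route 1 wins 5–2.
Route 3 vs Route 6: Route 3 wins 4–3.
Route 3 vs Route 4: Route 4 wins 5–2.
Route 3 vs Route 8: Route 8 wins 4–3.
Route 1 vs Route 6: Route 6 wins 4–3.
Route 1 vs Route 4: Route 1 wins 4–3.
Route 1 vs Route 8: Route 1 wins 5–2.
Route 6 vs Route 4: Route 4 wins 4–3.
Route 6 vs Route 8: Route 6 wins 5–2.
Route 4 vs Route 8: Route 4 wins 5–2.
No candidate beats all others: Route 3 beats Route 6 beats Route 1 beats Route 3, a majority cycle.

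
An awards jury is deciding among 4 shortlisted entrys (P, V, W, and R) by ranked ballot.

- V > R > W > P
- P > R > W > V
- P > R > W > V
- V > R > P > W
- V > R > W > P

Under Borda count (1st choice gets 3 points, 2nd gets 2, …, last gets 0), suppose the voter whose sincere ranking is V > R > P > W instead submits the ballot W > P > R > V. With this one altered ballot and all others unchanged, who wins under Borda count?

Borda totals with the altered ballot: P 8, V 6, W 7, R 9.
The winner is unchanged: still R.

R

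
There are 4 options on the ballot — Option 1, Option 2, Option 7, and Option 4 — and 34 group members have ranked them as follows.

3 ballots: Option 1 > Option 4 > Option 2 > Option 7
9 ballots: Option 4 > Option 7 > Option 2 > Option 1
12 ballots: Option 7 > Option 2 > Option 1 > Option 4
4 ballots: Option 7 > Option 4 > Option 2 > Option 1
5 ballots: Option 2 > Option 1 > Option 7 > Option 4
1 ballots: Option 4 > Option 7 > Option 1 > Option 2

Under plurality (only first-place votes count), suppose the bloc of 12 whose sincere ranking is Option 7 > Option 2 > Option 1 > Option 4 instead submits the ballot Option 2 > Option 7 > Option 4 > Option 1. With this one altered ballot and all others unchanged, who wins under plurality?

Option 2

First-place totals with the altered ballot: Option 1 3, Option 2 17, Option 7 4, Option 4 10.
The switch changes the winner from Option 7 to Option 2.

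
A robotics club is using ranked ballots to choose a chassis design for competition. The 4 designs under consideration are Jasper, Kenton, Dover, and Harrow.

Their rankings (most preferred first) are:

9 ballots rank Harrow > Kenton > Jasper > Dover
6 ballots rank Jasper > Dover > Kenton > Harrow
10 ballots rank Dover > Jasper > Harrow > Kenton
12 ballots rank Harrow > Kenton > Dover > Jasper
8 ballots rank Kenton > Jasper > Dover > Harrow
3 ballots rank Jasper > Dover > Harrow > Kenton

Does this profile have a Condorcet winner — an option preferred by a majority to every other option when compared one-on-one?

Head-to-head results (48 voters total):
Jasper vs Kenton: Kenton wins 29–19.
Jasper vs Dover: Jasper wins 26–22.
Jasper vs Harrow: Jasper wins 27–21.
Kenton vs Dover: Kenton wins 29–19.
Kenton vs Harrow: Harrow wins 34–14.
Dover vs Harrow: Dover wins 27–21.
No candidate beats all others: Jasper beats Harrow beats Kenton beats Jasper, a majority cycle.

No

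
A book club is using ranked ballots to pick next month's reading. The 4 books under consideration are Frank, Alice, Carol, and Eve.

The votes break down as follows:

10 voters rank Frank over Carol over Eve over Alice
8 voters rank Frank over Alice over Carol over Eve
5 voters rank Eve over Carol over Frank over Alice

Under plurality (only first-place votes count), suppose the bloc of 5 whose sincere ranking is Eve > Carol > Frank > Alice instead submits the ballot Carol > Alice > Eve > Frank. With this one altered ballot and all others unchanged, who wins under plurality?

First-place totals with the altered ballot: Frank 18, Alice 0, Carol 5, Eve 0.
The winner is unchanged: still Frank.

Frank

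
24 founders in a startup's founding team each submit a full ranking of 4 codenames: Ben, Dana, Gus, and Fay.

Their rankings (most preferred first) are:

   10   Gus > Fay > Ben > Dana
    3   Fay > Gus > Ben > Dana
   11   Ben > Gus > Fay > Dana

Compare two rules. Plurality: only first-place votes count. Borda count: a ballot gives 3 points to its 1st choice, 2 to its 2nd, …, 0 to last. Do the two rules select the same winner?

No

Plurality first-place counts: Ben 11, Dana 0, Gus 10, Fay 3 → Ben.
Borda totals: Ben 46, Dana 0, Gus 58, Fay 40 → Gus.
The two rules disagree: plurality picks Ben, Borda picks Gus.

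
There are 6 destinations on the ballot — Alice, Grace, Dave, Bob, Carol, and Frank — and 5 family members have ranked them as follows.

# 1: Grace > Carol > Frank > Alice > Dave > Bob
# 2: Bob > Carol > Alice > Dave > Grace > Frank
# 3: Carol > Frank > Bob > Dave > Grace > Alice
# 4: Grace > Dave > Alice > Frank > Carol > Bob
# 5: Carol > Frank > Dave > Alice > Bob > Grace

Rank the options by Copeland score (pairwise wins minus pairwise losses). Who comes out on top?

Pairwise results:
  Alice vs Grace: Grace wins 3–2.
  Alice vs Dave: Dave wins 3–2.
  Alice vs Bob: Alice wins 3–2.
  Alice vs Carol: Carol wins 4–1.
  Alice vs Frank: Frank wins 3–2.
  Grace vs Dave: Dave wins 3–2.
  Grace vs Bob: Bob wins 3–2.
  Grace vs Carol: Carol wins 3–2.
  Grace vs Frank: Grace wins 3–2.
  Dave vs Bob: Dave wins 3–2.
  Dave vs Carol: Carol wins 4–1.
  Dave vs Frank: Frank wins 3–2.
  Bob vs Carol: Carol wins 4–1.
  Bob vs Frank: Frank wins 4–1.
  Carol vs Frank: Carol wins 4–1.
Copeland scores (wins − losses):
  Alice: 1 − 4 = -3
  Grace: 2 − 3 = -1
  Dave: 3 − 2 = 1
  Bob: 1 − 4 = -3
  Carol: 5 − 0 = 5
  Frank: 3 − 2 = 1
Carol has the best Copeland score.

Carol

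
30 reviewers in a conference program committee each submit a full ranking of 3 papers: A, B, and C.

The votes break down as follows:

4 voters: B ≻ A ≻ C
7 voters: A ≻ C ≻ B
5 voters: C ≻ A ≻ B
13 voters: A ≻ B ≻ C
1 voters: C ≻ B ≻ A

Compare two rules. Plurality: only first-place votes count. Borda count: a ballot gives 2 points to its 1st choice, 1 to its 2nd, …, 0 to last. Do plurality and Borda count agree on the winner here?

Plurality first-place counts: A 20, B 4, C 6 → A.
Borda totals: A 49, B 22, C 19 → A.
The two rules agree on A.

Yes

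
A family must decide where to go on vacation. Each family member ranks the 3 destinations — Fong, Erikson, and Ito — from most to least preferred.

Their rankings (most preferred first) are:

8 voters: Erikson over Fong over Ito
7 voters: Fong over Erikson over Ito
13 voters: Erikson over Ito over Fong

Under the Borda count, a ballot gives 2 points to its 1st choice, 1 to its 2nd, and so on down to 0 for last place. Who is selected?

Borda scores:
  Fong: 8·1 + 7·2 + 13·0 = 22
  Erikson: 8·2 + 7·1 + 13·2 = 49
  Ito: 8·0 + 7·0 + 13·1 = 13
Erikson has the highest total.

Erikson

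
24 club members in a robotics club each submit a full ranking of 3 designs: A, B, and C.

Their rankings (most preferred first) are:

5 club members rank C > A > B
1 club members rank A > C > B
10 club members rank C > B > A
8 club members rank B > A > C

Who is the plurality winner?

C

First-place vote totals:
  A: 1
  B: 8
  C: 15
C has the most first-place votes.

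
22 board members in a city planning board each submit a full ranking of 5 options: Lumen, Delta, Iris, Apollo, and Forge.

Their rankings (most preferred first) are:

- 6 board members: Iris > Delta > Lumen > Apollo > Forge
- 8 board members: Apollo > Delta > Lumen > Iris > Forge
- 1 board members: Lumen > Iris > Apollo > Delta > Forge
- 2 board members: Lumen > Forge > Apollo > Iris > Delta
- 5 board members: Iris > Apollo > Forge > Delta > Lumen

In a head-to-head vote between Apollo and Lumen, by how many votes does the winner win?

Ballots ranking Apollo above Lumen: 8+5 = 13.
Ballots ranking Lumen above Apollo: 6+1+2 = 9.
Apollo wins 13–9, a margin of 4.

4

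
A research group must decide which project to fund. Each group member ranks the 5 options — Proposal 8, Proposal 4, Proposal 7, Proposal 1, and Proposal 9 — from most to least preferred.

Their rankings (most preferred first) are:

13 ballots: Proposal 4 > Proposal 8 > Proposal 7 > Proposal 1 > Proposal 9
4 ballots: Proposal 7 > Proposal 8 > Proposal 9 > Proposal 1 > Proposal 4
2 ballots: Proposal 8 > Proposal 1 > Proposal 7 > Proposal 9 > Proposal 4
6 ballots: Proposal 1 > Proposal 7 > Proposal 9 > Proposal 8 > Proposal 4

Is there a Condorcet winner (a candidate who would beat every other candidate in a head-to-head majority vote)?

Yes

Head-to-head results (25 voters total):
Proposal 8 vs Proposal 4: Proposal 4 wins 13–12.
Proposal 8 vs Proposal 7: Proposal 8 wins 15–10.
Proposal 8 vs Proposal 1: Proposal 8 wins 19–6.
Proposal 8 vs Proposal 9: Proposal 8 wins 19–6.
Proposal 4 vs Proposal 7: Proposal 4 wins 13–12.
Proposal 4 vs Proposal 1: Proposal 4 wins 13–12.
Proposal 4 vs Proposal 9: Proposal 4 wins 13–12.
Proposal 7 vs Proposal 1: Proposal 7 wins 17–8.
Proposal 7 vs Proposal 9: Proposal 7 wins 25–0.
Proposal 1 vs Proposal 9: Proposal 1 wins 21–4.
Proposal 4 beats each rival — Proposal 8 (13–12), Proposal 7 (13–12), Proposal 1 (13–12), Proposal 9 (13–12) — so Proposal 4 is the Condorcet winner.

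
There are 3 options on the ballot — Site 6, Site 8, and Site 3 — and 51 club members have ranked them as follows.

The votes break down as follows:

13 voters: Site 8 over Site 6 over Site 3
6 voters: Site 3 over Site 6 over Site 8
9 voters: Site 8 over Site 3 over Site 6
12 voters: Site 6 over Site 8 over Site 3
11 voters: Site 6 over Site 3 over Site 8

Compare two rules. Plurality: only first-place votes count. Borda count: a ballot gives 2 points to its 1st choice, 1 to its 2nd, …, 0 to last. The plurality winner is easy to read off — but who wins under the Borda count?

Site 6

Plurality first-place counts: Site 6 23, Site 8 22, Site 3 6 → Site 6.
Borda totals: Site 6 65, Site 8 56, Site 3 32 → Site 6.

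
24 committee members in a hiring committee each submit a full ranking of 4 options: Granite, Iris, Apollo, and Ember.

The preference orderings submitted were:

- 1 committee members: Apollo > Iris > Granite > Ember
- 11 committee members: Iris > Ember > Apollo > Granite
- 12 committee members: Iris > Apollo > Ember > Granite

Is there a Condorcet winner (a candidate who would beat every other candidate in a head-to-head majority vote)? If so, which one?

Iris

Head-to-head results (24 voters total):
Granite vs Iris: Iris wins 24–0.
Granite vs Apollo: Apollo wins 24–0.
Granite vs Ember: Ember wins 23–1.
Iris vs Apollo: Iris wins 23–1.
Iris vs Ember: Iris wins 24–0.
Apollo vs Ember: Apollo wins 13–11.
Iris beats each rival — Granite (24–0), Apollo (23–1), Ember (24–0) — so Iris is the Condorcet winner.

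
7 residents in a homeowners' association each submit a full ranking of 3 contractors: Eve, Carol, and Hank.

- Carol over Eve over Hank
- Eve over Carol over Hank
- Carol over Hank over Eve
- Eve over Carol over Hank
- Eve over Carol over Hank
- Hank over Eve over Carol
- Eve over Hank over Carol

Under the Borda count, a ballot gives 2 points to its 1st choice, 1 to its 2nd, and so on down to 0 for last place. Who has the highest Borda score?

Borda scores:
  Eve: 1 + 2 + 0 + 2 + 2 + 1 + 2 = 10
  Carol: 2 + 1 + 2 + 1 + 1 + 0 + 0 = 7
  Hank: 0 + 0 + 1 + 0 + 0 + 2 + 1 = 4
Eve has the highest total.

Eve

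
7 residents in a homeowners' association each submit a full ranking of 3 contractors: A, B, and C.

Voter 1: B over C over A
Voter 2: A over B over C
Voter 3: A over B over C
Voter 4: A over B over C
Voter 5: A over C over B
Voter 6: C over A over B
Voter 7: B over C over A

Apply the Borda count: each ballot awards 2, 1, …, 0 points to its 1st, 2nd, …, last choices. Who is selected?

A

Borda scores:
  A: 0 + 2 + 2 + 2 + 2 + 1 + 0 = 9
  B: 2 + 1 + 1 + 1 + 0 + 0 + 2 = 7
  C: 1 + 0 + 0 + 0 + 1 + 2 + 1 = 5
A has the highest total.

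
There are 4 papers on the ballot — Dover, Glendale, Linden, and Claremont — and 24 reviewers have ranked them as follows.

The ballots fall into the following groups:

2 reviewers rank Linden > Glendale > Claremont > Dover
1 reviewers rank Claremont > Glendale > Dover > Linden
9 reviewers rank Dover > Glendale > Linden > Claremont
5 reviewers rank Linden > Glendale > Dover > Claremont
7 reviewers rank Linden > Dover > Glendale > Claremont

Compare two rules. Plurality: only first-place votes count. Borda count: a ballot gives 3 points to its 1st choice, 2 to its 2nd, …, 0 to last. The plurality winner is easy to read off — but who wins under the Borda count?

Linden

Plurality first-place counts: Dover 9, Glendale 0, Linden 14, Claremont 1 → Linden.
Borda totals: Dover 47, Glendale 41, Linden 51, Claremont 5 → Linden.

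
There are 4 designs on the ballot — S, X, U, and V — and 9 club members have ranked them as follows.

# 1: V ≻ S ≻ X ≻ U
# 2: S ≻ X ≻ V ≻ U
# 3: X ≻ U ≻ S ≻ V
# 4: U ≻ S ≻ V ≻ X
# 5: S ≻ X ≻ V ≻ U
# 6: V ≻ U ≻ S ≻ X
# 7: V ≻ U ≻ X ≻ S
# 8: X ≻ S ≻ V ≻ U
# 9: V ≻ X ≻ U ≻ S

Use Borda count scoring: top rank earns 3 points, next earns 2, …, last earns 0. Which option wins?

V

Borda scores:
  S: 2 + 3 + 1 + 2 + 3 + 1 + 0 + 2 + 0 = 14
  X: 1 + 2 + 3 + 0 + 2 + 0 + 1 + 3 + 2 = 14
  U: 0 + 0 + 2 + 3 + 0 + 2 + 2 + 0 + 1 = 10
  V: 3 + 1 + 0 + 1 + 1 + 3 + 3 + 1 + 3 = 16
V has the highest total.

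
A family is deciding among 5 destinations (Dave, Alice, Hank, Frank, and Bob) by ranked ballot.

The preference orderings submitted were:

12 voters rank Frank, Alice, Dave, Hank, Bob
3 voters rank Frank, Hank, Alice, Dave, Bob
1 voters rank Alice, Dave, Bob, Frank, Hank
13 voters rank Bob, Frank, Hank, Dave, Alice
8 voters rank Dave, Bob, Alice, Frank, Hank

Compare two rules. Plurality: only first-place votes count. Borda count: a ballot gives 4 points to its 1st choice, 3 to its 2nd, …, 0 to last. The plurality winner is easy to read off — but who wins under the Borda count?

Frank

Plurality first-place counts: Dave 8, Alice 1, Hank 0, Frank 15, Bob 13 → Frank.
Borda totals: Dave 75, Alice 62, Hank 47, Frank 108, Bob 78 → Frank.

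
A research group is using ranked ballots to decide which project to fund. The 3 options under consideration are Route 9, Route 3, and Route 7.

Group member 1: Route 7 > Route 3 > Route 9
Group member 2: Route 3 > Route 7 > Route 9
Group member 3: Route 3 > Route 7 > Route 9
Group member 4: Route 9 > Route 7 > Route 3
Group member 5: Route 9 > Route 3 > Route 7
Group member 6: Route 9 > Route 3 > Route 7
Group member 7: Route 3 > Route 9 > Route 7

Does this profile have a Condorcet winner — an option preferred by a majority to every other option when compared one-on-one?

Head-to-head results (7 voters total):
Route 9 vs Route 3: Route 3 wins 4–3.
Route 9 vs Route 7: Route 9 wins 4–3.
Route 3 vs Route 7: Route 3 wins 5–2.
Route 3 beats each rival — Route 9 (4–3), Route 7 (5–2) — so Route 3 is the Condorcet winner.

Yes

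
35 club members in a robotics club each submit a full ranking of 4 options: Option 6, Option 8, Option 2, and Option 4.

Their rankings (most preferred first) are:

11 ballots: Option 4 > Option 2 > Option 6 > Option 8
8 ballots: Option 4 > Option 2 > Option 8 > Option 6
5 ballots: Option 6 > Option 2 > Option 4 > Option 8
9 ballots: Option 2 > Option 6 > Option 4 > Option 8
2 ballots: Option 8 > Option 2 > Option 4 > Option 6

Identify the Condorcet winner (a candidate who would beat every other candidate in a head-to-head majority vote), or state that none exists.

Head-to-head results (35 voters total):
Option 6 vs Option 8: Option 6 wins 25–10.
Option 6 vs Option 2: Option 2 wins 30–5.
Option 6 vs Option 4: Option 4 wins 21–14.
Option 8 vs Option 2: Option 2 wins 33–2.
Option 8 vs Option 4: Option 4 wins 33–2.
Option 2 vs Option 4: Option 4 wins 19–16.
Option 4 beats each rival — Option 6 (21–14), Option 8 (33–2), Option 2 (19–16) — so Option 4 is the Condorcet winner.

Option 4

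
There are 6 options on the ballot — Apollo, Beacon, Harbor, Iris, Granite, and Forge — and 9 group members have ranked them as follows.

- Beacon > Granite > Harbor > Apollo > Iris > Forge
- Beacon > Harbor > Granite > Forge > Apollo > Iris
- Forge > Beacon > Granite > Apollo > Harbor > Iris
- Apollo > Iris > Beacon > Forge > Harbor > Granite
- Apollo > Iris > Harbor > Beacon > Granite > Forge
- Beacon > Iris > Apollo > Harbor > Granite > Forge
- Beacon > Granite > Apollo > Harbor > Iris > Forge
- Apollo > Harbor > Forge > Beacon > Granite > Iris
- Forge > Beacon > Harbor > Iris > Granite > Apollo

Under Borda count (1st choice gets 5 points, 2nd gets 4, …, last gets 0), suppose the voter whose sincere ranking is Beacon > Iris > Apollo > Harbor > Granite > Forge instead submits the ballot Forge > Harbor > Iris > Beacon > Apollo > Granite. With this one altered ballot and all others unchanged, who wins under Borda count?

Borda totals with the altered ballot: Apollo 24, Beacon 32, Harbor 25, Iris 15, Granite 17, Forge 22.
The winner is unchanged: still Beacon.

Beacon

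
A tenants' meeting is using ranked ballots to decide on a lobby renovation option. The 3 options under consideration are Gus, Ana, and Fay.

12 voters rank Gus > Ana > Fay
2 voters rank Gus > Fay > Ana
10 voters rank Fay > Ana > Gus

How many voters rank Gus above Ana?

14

Ballots ranking Gus above Ana: 12+2 = 14.
Ballots ranking Ana above Gus: 10.
So 14 of 24 voters prefer Gus to Ana.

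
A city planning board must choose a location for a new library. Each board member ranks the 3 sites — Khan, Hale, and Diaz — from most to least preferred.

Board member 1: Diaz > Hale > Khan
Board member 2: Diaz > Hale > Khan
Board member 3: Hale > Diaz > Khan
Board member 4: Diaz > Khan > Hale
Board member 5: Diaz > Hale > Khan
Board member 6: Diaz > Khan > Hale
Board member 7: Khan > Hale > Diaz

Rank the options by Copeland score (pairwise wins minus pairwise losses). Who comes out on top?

Diaz

Pairwise results:
  Khan vs Hale: Hale wins 4–3.
  Khan vs Diaz: Diaz wins 6–1.
  Hale vs Diaz: Diaz wins 5–2.
Copeland scores (wins − losses):
  Khan: 0 − 2 = -2
  Hale: 1 − 1 = 0
  Diaz: 2 − 0 = 2
Diaz has the best Copeland score.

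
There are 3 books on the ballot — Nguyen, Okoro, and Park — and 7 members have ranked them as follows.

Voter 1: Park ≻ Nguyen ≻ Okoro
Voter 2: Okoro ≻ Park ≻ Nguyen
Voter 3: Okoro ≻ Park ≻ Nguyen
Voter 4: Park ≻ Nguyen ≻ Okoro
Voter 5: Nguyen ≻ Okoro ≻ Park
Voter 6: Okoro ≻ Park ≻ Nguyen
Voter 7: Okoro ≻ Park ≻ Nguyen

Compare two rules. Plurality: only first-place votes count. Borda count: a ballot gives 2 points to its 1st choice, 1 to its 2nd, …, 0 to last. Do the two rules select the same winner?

Plurality first-place counts: Nguyen 1, Okoro 4, Park 2 → Okoro.
Borda totals: Nguyen 4, Okoro 9, Park 8 → Okoro.
The two rules agree on Okoro.

Yes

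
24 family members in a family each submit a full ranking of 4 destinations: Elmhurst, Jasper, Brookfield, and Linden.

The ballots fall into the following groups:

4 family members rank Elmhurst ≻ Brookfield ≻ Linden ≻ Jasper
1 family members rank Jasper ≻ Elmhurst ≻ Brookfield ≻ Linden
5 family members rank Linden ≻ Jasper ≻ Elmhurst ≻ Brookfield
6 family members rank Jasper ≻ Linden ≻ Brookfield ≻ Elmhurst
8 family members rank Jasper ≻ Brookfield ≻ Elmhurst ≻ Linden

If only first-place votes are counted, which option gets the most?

First-place vote totals:
  Elmhurst: 4
  Jasper: 15
  Brookfield: 0
  Linden: 5
Jasper has the most first-place votes.

Jasper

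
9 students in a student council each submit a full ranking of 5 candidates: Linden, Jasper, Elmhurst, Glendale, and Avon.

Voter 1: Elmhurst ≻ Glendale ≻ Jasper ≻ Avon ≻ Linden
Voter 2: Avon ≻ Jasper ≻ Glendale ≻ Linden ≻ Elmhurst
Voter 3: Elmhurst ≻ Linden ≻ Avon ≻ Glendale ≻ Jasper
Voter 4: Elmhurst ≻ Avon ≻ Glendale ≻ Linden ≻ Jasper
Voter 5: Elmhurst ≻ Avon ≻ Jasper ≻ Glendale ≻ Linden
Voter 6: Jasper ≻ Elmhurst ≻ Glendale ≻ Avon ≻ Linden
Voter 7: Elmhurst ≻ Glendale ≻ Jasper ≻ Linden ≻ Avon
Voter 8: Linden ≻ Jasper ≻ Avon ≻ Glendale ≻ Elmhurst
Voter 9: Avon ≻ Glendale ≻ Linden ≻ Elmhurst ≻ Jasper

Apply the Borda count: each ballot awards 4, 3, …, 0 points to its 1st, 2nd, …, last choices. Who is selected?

Elmhurst

Borda scores:
  Linden: 0 + 1 + 3 + 1 + 0 + 0 + 1 + 4 + 2 = 12
  Jasper: 2 + 3 + 0 + 0 + 2 + 4 + 2 + 3 + 0 = 16
  Elmhurst: 4 + 0 + 4 + 4 + 4 + 3 + 4 + 0 + 1 = 24
  Glendale: 3 + 2 + 1 + 2 + 1 + 2 + 3 + 1 + 3 = 18
  Avon: 1 + 4 + 2 + 3 + 3 + 1 + 0 + 2 + 4 = 20
Elmhurst has the highest total.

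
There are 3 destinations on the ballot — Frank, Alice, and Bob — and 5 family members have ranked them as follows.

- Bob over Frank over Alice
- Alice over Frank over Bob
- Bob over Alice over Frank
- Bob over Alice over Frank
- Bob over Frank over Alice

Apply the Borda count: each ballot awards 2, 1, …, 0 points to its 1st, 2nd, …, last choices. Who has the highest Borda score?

Bob

Borda scores:
  Frank: 1 + 1 + 0 + 0 + 1 = 3
  Alice: 0 + 2 + 1 + 1 + 0 = 4
  Bob: 2 + 0 + 2 + 2 + 2 = 8
Bob has the highest total.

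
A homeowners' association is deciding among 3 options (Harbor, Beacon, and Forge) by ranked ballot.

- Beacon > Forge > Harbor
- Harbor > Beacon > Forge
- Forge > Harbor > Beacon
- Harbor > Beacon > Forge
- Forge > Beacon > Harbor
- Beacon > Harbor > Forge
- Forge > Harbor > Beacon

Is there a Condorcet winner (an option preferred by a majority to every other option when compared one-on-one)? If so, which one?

Head-to-head results (7 voters total):
Harbor vs Beacon: Harbor wins 4–3.
Harbor vs Forge: Forge wins 4–3.
Beacon vs Forge: Beacon wins 4–3.
No candidate beats all others: Harbor beats Beacon beats Forge beats Harbor, a majority cycle.

None — there is no Condorcet winner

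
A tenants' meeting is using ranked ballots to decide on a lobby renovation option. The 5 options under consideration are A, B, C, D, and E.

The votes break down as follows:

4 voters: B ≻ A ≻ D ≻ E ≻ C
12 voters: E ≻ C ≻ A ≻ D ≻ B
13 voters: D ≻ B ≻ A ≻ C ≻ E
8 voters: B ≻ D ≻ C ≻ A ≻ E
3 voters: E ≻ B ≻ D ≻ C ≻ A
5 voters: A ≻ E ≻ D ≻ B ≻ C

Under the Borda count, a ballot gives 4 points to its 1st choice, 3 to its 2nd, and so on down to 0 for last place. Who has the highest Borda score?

D

Borda scores:
  A: 4·3 + 12·2 + 13·2 + 8·1 + 3·0 + 5·4 = 90
  B: 4·4 + 12·0 + 13·3 + 8·4 + 3·3 + 5·1 = 101
  C: 4·0 + 12·3 + 13·1 + 8·2 + 3·1 + 5·0 = 68
  D: 4·2 + 12·1 + 13·4 + 8·3 + 3·2 + 5·2 = 112
  E: 4·1 + 12·4 + 13·0 + 8·0 + 3·4 + 5·3 = 79
D has the highest total.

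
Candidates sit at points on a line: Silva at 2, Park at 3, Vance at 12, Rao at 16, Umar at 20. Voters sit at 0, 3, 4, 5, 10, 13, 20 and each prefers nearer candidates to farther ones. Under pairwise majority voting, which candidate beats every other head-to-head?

Park

With single-peaked preferences on a line, the Condorcet winner is the candidate closest to the median voter.
The median voter (position 5) is closest to Park at 3.
Check: Park vs Umar — voters closer to Park: 5 of 7.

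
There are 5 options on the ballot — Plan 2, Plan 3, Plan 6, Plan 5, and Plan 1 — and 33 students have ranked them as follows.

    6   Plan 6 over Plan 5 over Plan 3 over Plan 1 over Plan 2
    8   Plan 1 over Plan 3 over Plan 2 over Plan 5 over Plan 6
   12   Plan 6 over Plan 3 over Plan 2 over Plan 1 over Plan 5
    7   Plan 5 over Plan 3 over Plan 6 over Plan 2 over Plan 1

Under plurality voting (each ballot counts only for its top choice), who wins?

First-place vote totals:
  Plan 2: 0
  Plan 3: 0
  Plan 6: 18
  Plan 5: 7
  Plan 1: 8
Plan 6 has the most first-place votes.

Plan 6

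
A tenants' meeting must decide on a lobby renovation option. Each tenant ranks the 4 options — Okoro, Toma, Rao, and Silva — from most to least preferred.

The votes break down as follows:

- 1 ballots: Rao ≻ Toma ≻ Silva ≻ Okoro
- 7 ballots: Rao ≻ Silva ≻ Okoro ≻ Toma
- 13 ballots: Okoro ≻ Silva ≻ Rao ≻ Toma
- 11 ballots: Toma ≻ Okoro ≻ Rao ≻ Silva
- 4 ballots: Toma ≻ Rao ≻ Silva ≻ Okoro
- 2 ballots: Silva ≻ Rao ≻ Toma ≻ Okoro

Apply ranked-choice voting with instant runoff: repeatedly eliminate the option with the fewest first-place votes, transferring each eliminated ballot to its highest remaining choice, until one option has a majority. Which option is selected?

Round 1: Toma 15, Okoro 13, Rao 8, Silva 2. Silva has the fewest and is eliminated.
Round 2: Toma 15, Okoro 13, Rao 10. Rao has the fewest and is eliminated.
Round 3: Okoro 20, Toma 18. Okoro has a majority.

Okoro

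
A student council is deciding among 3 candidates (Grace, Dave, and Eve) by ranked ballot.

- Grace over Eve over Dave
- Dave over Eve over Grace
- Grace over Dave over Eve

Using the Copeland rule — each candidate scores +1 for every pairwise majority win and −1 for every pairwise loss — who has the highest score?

Pairwise results:
  Grace vs Dave: Grace wins 2–1.
  Grace vs Eve: Grace wins 2–1.
  Dave vs Eve: Dave wins 2–1.
Copeland scores (wins − losses):
  Grace: 2 − 0 = 2
  Dave: 1 − 1 = 0
  Eve: 0 − 2 = -2
Grace has the best Copeland score.

Grace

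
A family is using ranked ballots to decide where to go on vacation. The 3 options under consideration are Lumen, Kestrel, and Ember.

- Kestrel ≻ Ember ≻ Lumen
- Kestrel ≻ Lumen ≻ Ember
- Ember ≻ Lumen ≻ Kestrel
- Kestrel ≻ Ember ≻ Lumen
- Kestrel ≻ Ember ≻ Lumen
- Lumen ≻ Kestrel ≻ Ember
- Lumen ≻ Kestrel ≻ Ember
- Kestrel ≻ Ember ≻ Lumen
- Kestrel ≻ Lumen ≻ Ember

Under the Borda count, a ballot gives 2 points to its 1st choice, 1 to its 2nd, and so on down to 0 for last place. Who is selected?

Kestrel

Borda scores:
  Lumen: 0 + 1 + 1 + 0 + 0 + 2 + 2 + 0 + 1 = 7
  Kestrel: 2 + 2 + 0 + 2 + 2 + 1 + 1 + 2 + 2 = 14
  Ember: 1 + 0 + 2 + 1 + 1 + 0 + 0 + 1 + 0 = 6
Kestrel has the highest total.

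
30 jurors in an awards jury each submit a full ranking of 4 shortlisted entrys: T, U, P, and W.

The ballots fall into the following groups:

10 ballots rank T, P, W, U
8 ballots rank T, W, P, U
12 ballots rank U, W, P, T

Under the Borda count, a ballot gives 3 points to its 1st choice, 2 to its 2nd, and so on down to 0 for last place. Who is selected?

Borda scores:
  T: 10·3 + 8·3 + 12·0 = 54
  U: 10·0 + 8·0 + 12·3 = 36
  P: 10·2 + 8·1 + 12·1 = 40
  W: 10·1 + 8·2 + 12·2 = 50
T has the highest total.

T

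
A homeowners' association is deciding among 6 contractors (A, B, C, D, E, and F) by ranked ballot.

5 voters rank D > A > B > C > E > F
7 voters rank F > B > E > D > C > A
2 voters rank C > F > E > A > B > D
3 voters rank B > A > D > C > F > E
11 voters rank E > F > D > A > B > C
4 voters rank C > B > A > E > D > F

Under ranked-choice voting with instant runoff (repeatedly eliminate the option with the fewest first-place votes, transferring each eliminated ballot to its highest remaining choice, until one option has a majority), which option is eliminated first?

Round 1: E 11, F 7, C 6, D 5, B 3, A 0. A has the fewest and is eliminated.
Round 2: E 11, F 7, C 6, D 5, B 3. B has the fewest and is eliminated.
Round 3: E 11, D 8, F 7, C 6. C has the fewest and is eliminated.
Round 4: E 15, F 9, D 8. D has the fewest and is eliminated.
Round 5: E 20, F 12. E has a majority.

A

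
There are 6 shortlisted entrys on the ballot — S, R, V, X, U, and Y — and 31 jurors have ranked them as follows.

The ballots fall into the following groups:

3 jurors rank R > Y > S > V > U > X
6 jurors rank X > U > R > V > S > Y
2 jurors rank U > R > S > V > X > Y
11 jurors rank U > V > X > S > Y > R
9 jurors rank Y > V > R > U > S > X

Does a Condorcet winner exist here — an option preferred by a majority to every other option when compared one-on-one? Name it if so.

Head-to-head results (31 voters total):
S vs R: R wins 20–11.
S vs V: V wins 26–5.
S vs X: X wins 17–14.
S vs U: U wins 28–3.
S vs Y: S wins 19–12.
R vs V: V wins 20–11.
R vs X: X wins 17–14.
R vs U: U wins 19–12.
R vs Y: Y wins 20–11.
V vs X: V wins 25–6.
V vs U: U wins 19–12.
V vs Y: V wins 19–12.
X vs U: U wins 25–6.
X vs Y: X wins 19–12.
U vs Y: U wins 19–12.
U beats each rival — S (28–3), R (19–12), V (19–12), X (25–6), Y (19–12) — so U is the Condorcet winner.

U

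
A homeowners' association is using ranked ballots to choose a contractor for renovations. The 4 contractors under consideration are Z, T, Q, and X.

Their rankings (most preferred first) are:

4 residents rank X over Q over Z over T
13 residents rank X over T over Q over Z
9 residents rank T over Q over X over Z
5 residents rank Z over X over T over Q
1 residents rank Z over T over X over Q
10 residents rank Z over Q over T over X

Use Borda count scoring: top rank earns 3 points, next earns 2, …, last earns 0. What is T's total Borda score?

Borda scores:
  Z: 4·1 + 13·0 + 9·0 + 5·3 + 3 + 10·3 = 52
  T: 4·0 + 13·2 + 9·3 + 5·1 + 2 + 10·1 = 70
  Q: 4·2 + 13·1 + 9·2 + 5·0 + 0 + 10·2 = 59
  X: 4·3 + 13·3 + 9·1 + 5·2 + 1 + 10·0 = 71

70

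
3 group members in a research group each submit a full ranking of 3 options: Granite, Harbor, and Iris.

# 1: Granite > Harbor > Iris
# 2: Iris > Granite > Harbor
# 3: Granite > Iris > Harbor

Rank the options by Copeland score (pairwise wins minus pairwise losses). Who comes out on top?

Granite

Pairwise results:
  Granite vs Harbor: Granite wins 3–0.
  Granite vs Iris: Granite wins 2–1.
  Harbor vs Iris: Iris wins 2–1.
Copeland scores (wins − losses):
  Granite: 2 − 0 = 2
  Harbor: 0 − 2 = -2
  Iris: 1 − 1 = 0
Granite has the best Copeland score.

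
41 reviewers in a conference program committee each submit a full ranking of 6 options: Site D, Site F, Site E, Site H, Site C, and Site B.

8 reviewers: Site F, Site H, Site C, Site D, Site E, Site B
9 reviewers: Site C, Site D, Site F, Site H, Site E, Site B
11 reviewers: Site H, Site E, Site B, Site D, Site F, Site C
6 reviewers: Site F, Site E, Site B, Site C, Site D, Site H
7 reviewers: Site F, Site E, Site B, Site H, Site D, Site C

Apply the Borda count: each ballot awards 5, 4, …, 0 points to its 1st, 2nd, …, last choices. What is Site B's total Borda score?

Borda scores:
  Site D: 8·2 + 9·4 + 11·2 + 6·1 + 7·1 = 87
  Site F: 8·5 + 9·3 + 11·1 + 6·5 + 7·5 = 143
  Site E: 8·1 + 9·1 + 11·4 + 6·4 + 7·4 = 113
  Site H: 8·4 + 9·2 + 11·5 + 6·0 + 7·2 = 119
  Site C: 8·3 + 9·5 + 11·0 + 6·2 + 7·0 = 81
  Site B: 8·0 + 9·0 + 11·3 + 6·3 + 7·3 = 72

72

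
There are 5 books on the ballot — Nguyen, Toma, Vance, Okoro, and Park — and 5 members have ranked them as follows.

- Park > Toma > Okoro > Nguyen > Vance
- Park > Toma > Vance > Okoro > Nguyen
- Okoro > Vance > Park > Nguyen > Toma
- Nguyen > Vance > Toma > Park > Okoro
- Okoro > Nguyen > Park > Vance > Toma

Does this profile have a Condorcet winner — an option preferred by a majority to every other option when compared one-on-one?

Head-to-head results (5 voters total):
Nguyen vs Toma: Nguyen wins 3–2.
Nguyen vs Vance: Nguyen wins 3–2.
Nguyen vs Okoro: Okoro wins 4–1.
Nguyen vs Park: Park wins 3–2.
Toma vs Vance: Vance wins 3–2.
Toma vs Okoro: Toma wins 3–2.
Toma vs Park: Park wins 4–1.
Vance vs Okoro: Okoro wins 3–2.
Vance vs Park: Park wins 3–2.
Okoro vs Park: Park wins 3–2.
Park beats each rival — Nguyen (3–2), Toma (4–1), Vance (3–2), Okoro (3–2) — so Park is the Condorcet winner.

Yes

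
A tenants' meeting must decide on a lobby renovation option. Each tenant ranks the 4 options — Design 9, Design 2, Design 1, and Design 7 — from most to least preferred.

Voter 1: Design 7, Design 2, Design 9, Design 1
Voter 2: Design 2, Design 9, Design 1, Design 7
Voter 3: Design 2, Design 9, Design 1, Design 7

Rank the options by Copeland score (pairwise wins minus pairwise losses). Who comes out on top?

Pairwise results:
  Design 9 vs Design 2: Design 2 wins 3–0.
  Design 9 vs Design 1: Design 9 wins 3–0.
  Design 9 vs Design 7: Design 9 wins 2–1.
  Design 2 vs Design 1: Design 2 wins 3–0.
  Design 2 vs Design 7: Design 2 wins 2–1.
  Design 1 vs Design 7: Design 1 wins 2–1.
Copeland scores (wins − losses):
  Design 9: 2 − 1 = 1
  Design 2: 3 − 0 = 3
  Design 1: 1 − 2 = -1
  Design 7: 0 − 3 = -3
Design 2 has the best Copeland score.

Design 2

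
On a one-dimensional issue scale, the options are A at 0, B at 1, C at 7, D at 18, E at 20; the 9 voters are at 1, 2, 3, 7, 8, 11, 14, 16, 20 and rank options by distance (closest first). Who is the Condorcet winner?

C

With single-peaked preferences on a line, the Condorcet winner is the candidate closest to the median voter.
The median voter (position 8) is closest to C at 7.
Check: C vs A — voters closer to C: 6 of 9.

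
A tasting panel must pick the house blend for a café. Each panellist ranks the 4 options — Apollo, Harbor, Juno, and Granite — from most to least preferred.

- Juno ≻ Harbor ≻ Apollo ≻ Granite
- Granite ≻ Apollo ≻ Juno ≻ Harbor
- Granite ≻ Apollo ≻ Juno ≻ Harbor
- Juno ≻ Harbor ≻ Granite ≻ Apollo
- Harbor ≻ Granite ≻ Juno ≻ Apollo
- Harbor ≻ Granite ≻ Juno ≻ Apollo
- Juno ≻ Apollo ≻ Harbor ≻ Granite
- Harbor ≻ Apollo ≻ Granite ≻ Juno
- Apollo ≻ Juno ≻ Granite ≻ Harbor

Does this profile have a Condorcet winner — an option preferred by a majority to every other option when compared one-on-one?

No

Head-to-head results (9 voters total):
Apollo vs Harbor: Harbor wins 5–4.
Apollo vs Juno: Juno wins 5–4.
Apollo vs Granite: Granite wins 5–4.
Harbor vs Juno: Juno wins 6–3.
Harbor vs Granite: Harbor wins 6–3.
Juno vs Granite: Granite wins 5–4.
No candidate beats all others: Harbor beats Granite beats Juno beats Harbor, a majority cycle.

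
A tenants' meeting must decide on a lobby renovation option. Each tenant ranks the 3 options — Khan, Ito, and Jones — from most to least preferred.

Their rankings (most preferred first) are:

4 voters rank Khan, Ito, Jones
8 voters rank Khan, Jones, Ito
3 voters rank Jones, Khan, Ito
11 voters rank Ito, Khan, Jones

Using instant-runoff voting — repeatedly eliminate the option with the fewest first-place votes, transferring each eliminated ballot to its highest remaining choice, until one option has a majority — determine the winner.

Round 1: Khan 12, Ito 11, Jones 3. Jones has the fewest and is eliminated.
Round 2: Khan 15, Ito 11. Khan has a majority.

Khan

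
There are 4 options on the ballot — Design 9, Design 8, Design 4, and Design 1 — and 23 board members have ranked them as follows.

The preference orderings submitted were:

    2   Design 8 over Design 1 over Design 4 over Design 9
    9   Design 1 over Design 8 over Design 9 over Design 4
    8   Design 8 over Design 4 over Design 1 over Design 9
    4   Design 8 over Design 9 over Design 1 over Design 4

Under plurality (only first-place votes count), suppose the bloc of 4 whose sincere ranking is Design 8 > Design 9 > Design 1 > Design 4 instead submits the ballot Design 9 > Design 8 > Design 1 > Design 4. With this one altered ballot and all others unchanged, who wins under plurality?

Design 8

First-place totals with the altered ballot: Design 9 4, Design 8 10, Design 4 0, Design 1 9.
The winner is unchanged: still Design 8.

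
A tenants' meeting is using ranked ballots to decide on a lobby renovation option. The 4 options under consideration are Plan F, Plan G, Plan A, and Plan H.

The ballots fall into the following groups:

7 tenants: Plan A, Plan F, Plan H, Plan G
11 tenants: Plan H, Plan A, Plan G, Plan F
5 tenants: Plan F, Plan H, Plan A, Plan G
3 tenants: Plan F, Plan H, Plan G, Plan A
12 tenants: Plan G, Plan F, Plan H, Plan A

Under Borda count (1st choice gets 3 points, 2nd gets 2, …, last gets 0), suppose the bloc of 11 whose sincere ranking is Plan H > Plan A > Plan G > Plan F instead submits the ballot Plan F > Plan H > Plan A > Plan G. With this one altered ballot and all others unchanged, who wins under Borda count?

Plan F

Borda totals with the altered ballot: Plan F 95, Plan G 39, Plan A 37, Plan H 57.
The switch changes the winner from Plan H to Plan F.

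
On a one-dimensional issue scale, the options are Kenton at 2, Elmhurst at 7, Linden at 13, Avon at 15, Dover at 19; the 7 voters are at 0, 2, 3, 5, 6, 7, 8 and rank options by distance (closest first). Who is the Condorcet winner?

Elmhurst

With single-peaked preferences on a line, the Condorcet winner is the candidate closest to the median voter.
The median voter (position 5) is closest to Elmhurst at 7.
Check: Elmhurst vs Avon — voters closer to Elmhurst: 7 of 7.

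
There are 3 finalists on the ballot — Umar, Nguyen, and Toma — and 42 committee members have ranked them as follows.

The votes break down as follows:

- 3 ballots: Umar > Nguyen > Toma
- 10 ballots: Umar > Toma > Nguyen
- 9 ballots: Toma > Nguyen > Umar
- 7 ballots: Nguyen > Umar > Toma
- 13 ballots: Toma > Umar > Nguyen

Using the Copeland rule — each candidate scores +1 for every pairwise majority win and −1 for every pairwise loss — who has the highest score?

Pairwise results:
  Umar vs Nguyen: Umar wins 26–16.
  Umar vs Toma: Toma wins 22–20.
  Nguyen vs Toma: Toma wins 32–10.
Copeland scores (wins − losses):
  Umar: 1 − 1 = 0
  Nguyen: 0 − 2 = -2
  Toma: 2 − 0 = 2
Toma has the best Copeland score.

Toma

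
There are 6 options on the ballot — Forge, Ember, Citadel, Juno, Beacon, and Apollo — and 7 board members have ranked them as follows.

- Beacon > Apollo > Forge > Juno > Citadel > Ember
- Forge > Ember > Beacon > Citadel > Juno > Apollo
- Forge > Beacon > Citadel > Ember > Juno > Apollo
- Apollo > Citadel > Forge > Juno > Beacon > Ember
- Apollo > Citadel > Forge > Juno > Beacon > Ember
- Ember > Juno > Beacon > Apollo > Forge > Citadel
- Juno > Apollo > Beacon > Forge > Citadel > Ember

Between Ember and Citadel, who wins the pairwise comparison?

Ballots ranking Ember above Citadel: 2.
Ballots ranking Citadel above Ember: 5.
Citadel wins the head-to-head, 5–2.

Citadel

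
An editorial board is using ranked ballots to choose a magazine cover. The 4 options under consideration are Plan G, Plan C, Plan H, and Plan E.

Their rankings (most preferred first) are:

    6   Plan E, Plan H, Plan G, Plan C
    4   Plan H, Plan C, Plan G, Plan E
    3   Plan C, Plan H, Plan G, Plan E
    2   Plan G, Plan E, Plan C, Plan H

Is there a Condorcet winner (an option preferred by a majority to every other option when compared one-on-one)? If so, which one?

There is no Condorcet winner

Head-to-head results (15 voters total):
Plan G vs Plan C: Plan G wins 8–7.
Plan G vs Plan H: Plan H wins 13–2.
Plan G vs Plan E: Plan G wins 9–6.
Plan C vs Plan H: Plan H wins 10–5.
Plan C vs Plan E: Plan E wins 8–7.
Plan H vs Plan E: Plan E wins 8–7.
No candidate beats all others: Plan G beats Plan E beats Plan H beats Plan G, a majority cycle.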